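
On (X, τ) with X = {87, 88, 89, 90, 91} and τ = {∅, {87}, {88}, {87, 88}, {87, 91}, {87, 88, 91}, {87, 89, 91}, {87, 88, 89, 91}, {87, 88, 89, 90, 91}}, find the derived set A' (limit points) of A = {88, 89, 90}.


A' = {90}

For each x ∈ X, list the open sets U ∈ τ with x ∈ U, then check whether U ∩ (A ∖ {x}) ≠ ∅ for every such U.
  x = 87: open {87} ∋ x has {87} ∩ (A ∖ {87}) = ∅, so x is NOT a limit point.
  x = 88: open {88} ∋ x has {88} ∩ (A ∖ {88}) = ∅, so x is NOT a limit point.
  x = 89: open {87, 89, 91} ∋ x has {87, 89, 91} ∩ (A ∖ {89}) = ∅, so x is NOT a limit point.
  x = 90: opens ∋ x are {87, 88, 89, 90, 91}; each meets A ∖ {90}, so x IS a limit point.
  x = 91: open {87, 91} ∋ x has {87, 91} ∩ (A ∖ {91}) = ∅, so x is NOT a limit point.
Collecting: A' = {90}.


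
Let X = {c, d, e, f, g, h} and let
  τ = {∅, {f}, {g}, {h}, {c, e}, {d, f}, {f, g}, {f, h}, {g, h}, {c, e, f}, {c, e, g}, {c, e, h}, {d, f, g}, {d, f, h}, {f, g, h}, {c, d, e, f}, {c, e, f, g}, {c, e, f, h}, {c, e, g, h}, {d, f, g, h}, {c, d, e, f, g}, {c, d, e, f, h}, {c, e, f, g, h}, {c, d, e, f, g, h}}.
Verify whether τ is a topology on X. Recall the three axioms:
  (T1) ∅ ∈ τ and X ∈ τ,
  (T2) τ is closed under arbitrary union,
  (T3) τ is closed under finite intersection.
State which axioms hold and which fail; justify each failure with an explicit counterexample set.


τ IS a topology on X.

Axiom (T1): ∅ ∈ τ? Yes; X ∈ τ? Yes.
Axiom (T2/T3): check pairwise unions and intersections of members of τ.
All pairwise intersections and unions checked — each lies in τ. Therefore τ satisfies (T1), (T2), (T3): it IS a topology on X.


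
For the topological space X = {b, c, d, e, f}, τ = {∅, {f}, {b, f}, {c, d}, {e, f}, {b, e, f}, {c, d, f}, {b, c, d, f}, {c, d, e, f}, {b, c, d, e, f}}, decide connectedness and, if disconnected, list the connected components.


(X, τ) is disconnected; components = [{c, d}, {b, e, f}].

Find clopen sets (U ∈ τ with X ∖ U ∈ τ):
  U = ∅, X ∖ U = {b, c, d, e, f} — both open, so U is clopen.
  U = {c, d}, X ∖ U = {b, e, f} — both open, so U is clopen.
  U = {b, e, f}, X ∖ U = {c, d} — both open, so U is clopen.
  U = {b, c, d, e, f}, X ∖ U = ∅ — both open, so U is clopen.
Nontrivial clopen(s) exist: e.g. {c, d}. So (X, τ) is disconnected.
Compute connected components by grouping points that agree on all clopens:
  component: {c, d}
  component: {b, e, f}


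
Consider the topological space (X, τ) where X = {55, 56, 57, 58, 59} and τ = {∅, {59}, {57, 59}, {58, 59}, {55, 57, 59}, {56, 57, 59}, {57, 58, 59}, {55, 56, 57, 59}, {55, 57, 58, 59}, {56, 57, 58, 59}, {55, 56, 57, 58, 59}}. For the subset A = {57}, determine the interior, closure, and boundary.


int(A) = ∅, cl(A) = {55, 56, 57}, ∂A = {55, 56, 57}.

Closed sets in (X, τ) are complements of opens:
  closed(X, τ) = {∅, {55}, {56}, {58}, {55, 56}, {55, 58}, {56, 58}, {55, 56, 57}, {55, 56, 58}, {55, 56, 57, 58}, {55, 56, 57, 58, 59}}.
int(A) = ⋃ {U ∈ τ : U ⊆ A}. Opens contained in A: ∅.
Taking the union of these: int(A) = ∅.
cl(A) = ⋂ {C closed : A ⊆ C}. Closed sets containing A: {55, 56, 57}, {55, 56, 57, 58}, {55, 56, 57, 58, 59}.
Intersecting these: cl(A) = {55, 56, 57}.
∂A = cl(A) ∖ int(A) = {55, 56, 57} ∖ ∅ = {55, 56, 57}.


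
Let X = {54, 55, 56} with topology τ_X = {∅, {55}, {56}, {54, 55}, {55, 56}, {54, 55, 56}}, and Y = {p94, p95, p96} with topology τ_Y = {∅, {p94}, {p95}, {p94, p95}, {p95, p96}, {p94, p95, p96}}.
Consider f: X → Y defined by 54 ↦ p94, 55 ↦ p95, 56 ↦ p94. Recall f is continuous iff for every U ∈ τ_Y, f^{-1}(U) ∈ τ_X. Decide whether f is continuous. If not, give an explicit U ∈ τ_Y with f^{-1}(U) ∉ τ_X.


f is NOT continuous.

Compute f^{-1}(U) for each U ∈ τ_Y:
  U = ∅: f^{-1}(U) = ∅ ∈ τ_X ✓.
  U = {p94}: f^{-1}(U) = {54, 56} ∉ τ_X ✗.
  U = {p95}: f^{-1}(U) = {55} ∈ τ_X ✓.
  U = {p94, p95}: f^{-1}(U) = {54, 55, 56} ∈ τ_X ✓.
  U = {p95, p96}: f^{-1}(U) = {55} ∈ τ_X ✓.
  U = {p94, p95, p96}: f^{-1}(U) = {54, 55, 56} ∈ τ_X ✓.
Found U = {p94} with f^{-1}(U) = {54, 56} not in τ_X. Therefore f is NOT continuous.


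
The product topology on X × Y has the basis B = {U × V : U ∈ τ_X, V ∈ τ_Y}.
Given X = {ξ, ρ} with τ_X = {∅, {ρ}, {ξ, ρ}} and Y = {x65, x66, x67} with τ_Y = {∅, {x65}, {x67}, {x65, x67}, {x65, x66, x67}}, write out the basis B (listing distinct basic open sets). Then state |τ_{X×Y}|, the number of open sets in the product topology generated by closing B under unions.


Basis B = {∅ × ∅, {ρ} × {x65}, {ρ} × {x67}, {ξ, ρ} × {x65}, {ξ, ρ} × {x67}, {ρ} × {x65, x67}, {ρ} × {x65, x66, x67}, {ξ, ρ} × {x65, x67}, {ξ, ρ} × {x65, x66, x67}}; |τ_{X×Y}| = 14.

Enumerate products U × V with U ∈ τ_X, V ∈ τ_Y (deduplicated):
  ∅ × ∅ = {} (∅)
  {ρ} × {x65} = {(ρ,x65)}
  {ρ} × {x67} = {(ρ,x67)}
  {ξ, ρ} × {x65} = {(ξ,x65), (ρ,x65)}
  {ξ, ρ} × {x67} = {(ξ,x67), (ρ,x67)}
  {ρ} × {x65, x67} = {(ρ,x65), (ρ,x67)}
  {ρ} × {x65, x66, x67} = {(ρ,x65), (ρ,x66), (ρ,x67)}
  {ξ, ρ} × {x65, x67} = {(ξ,x65), (ξ,x67), (ρ,x65), (ρ,x67)}
  {ξ, ρ} × {x65, x66, x67} = {(ξ,x65), (ξ,x66), (ξ,x67), (ρ,x65), (ρ,x66), (ρ,x67)}
These 9 distinct sets form the basis B.
Close under arbitrary unions to get τ_{X×Y}; counting gives |τ_{X×Y}| = 14.


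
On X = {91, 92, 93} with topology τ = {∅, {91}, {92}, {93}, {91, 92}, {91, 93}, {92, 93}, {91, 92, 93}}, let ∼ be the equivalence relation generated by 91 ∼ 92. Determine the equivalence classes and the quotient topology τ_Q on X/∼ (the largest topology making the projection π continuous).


X/∼ = {[91=92], [93]}; |τ_Q| = 4.

Equivalence classes: [91=92], [93].
Quotient map π: X → X/∼ sends 91 ↦ [91=92], 92 ↦ [91=92], 93 ↦ [93].
For each subset V ⊆ X/∼, compute π^{-1}(V) ⊆ X and check whether π^{-1}(V) ∈ τ. V is open in τ_Q iff π^{-1}(V) ∈ τ.
  V = {}: π^{-1}(V) = ∅ ∈ τ ✓.
  V = {[91=92]}: π^{-1}(V) = {91, 92} ∈ τ ✓.
  V = {[93]}: π^{-1}(V) = {93} ∈ τ ✓.
  V = {[91=92], [93]}: π^{-1}(V) = {91, 92, 93} ∈ τ ✓.
Open sets in the quotient: τ_Q = {{}, {[91=92]}, {[93]}, {[91=92], [93]}} (4 elements).


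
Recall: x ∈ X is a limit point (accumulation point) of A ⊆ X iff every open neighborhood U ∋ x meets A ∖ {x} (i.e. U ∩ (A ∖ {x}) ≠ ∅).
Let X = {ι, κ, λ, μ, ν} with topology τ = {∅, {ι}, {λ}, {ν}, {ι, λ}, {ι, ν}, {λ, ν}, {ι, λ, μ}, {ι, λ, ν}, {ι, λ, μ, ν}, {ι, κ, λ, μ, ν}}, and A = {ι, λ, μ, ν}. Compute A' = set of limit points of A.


A' = {κ, μ}

For each x ∈ X, list the open sets U ∈ τ with x ∈ U, then check whether U ∩ (A ∖ {x}) ≠ ∅ for every such U.
  x = ι: open {ι} ∋ x has {ι} ∩ (A ∖ {ι}) = ∅, so x is NOT a limit point.
  x = κ: opens ∋ x are {ι, κ, λ, μ, ν}; each meets A ∖ {κ}, so x IS a limit point.
  x = λ: open {λ} ∋ x has {λ} ∩ (A ∖ {λ}) = ∅, so x is NOT a limit point.
  x = μ: opens ∋ x are {ι, λ, μ}, {ι, λ, μ, ν}, {ι, κ, λ, μ, ν}; each meets A ∖ {μ}, so x IS a limit point.
  x = ν: open {ν} ∋ x has {ν} ∩ (A ∖ {ν}) = ∅, so x is NOT a limit point.
Collecting: A' = {κ, μ}.


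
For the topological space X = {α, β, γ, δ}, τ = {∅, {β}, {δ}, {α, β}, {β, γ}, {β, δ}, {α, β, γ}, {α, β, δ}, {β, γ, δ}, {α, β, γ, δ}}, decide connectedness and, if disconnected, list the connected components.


(X, τ) is disconnected; components = [{δ}, {α, β, γ}].

Find clopen sets (U ∈ τ with X ∖ U ∈ τ):
  U = ∅, X ∖ U = {α, β, γ, δ} — both open, so U is clopen.
  U = {δ}, X ∖ U = {α, β, γ} — both open, so U is clopen.
  U = {α, β, γ}, X ∖ U = {δ} — both open, so U is clopen.
  U = {α, β, γ, δ}, X ∖ U = ∅ — both open, so U is clopen.
Nontrivial clopen(s) exist: e.g. {δ}. So (X, τ) is disconnected.
Compute connected components by grouping points that agree on all clopens:
  component: {δ}
  component: {α, β, γ}


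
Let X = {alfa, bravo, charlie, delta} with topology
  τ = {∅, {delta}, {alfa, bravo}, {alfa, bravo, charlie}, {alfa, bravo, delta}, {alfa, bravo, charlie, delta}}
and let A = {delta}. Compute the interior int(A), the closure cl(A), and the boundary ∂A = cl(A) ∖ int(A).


int(A) = {delta}, cl(A) = {delta}, ∂A = ∅.

Closed sets in (X, τ) are complements of opens:
  closed(X, τ) = {∅, {charlie}, {delta}, {charlie, delta}, {alfa, bravo, charlie}, {alfa, bravo, charlie, delta}}.
int(A) = ⋃ {U ∈ τ : U ⊆ A}. Opens contained in A: ∅, {delta}.
Taking the union of these: int(A) = {delta}.
cl(A) = ⋂ {C closed : A ⊆ C}. Closed sets containing A: {delta}, {charlie, delta}, {alfa, bravo, charlie, delta}.
Intersecting these: cl(A) = {delta}.
∂A = cl(A) ∖ int(A) = {delta} ∖ {delta} = ∅.


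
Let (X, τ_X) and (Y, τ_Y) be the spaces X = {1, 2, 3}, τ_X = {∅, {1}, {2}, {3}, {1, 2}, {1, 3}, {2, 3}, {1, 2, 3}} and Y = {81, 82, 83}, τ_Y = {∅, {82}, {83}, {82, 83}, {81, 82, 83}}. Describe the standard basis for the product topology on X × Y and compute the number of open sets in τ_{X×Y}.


Basis B = {∅ × ∅, {1} × {82}, {1} × {83}, {2} × {82}, {2} × {83}, {3} × {82}, {3} × {83}, {1} × {82, 83}, {1, 2} × {82}, {1, 3} × {82}, {1, 2} × {83}, {1, 3} × {83}, {2} × {82, 83}, {2, 3} × {82}, {2, 3} × {83}, {3} × {82, 83}, {1} × {81, 82, 83}, {1, 2, 3} × {82}, {1, 2, 3} × {83}, {2} × {81, 82, 83}, {3} × {81, 82, 83}, {1, 2} × {82, 83}, {1, 3} × {82, 83}, {2, 3} × {82, 83}, {1, 2} × {81, 82, 83}, {1, 3} × {81, 82, 83}, {1, 2, 3} × {82, 83}, {2, 3} × {81, 82, 83}, {1, 2, 3} × {81, 82, 83}}; |τ_{X×Y}| = 125.

Enumerate products U × V with U ∈ τ_X, V ∈ τ_Y (deduplicated):
  ∅ × ∅ = {} (∅)
  {1} × {82} = {(1,82)}
  {1} × {83} = {(1,83)}
  {2} × {82} = {(2,82)}
  {2} × {83} = {(2,83)}
  {3} × {82} = {(3,82)}
  {3} × {83} = {(3,83)}
  {1} × {82, 83} = {(1,82), (1,83)}
  {1, 2} × {82} = {(1,82), (2,82)}
  {1, 3} × {82} = {(1,82), (3,82)}
  {1, 2} × {83} = {(1,83), (2,83)}
  {1, 3} × {83} = {(1,83), (3,83)}
  {2} × {82, 83} = {(2,82), (2,83)}
  {2, 3} × {82} = {(2,82), (3,82)}
  {2, 3} × {83} = {(2,83), (3,83)}
  {3} × {82, 83} = {(3,82), (3,83)}
  {1} × {81, 82, 83} = {(1,81), (1,82), (1,83)}
  {1, 2, 3} × {82} = {(1,82), (2,82), (3,82)}
  {1, 2, 3} × {83} = {(1,83), (2,83), (3,83)}
  {2} × {81, 82, 83} = {(2,81), (2,82), (2,83)}
  {3} × {81, 82, 83} = {(3,81), (3,82), (3,83)}
  {1, 2} × {82, 83} = {(1,82), (1,83), (2,82), (2,83)}
  {1, 3} × {82, 83} = {(1,82), (1,83), (3,82), (3,83)}
  {2, 3} × {82, 83} = {(2,82), (2,83), (3,82), (3,83)}
  {1, 2} × {81, 82, 83} = {(1,81), (1,82), (1,83), (2,81), (2,82), (2,83)}
  {1, 3} × {81, 82, 83} = {(1,81), (1,82), (1,83), (3,81), (3,82), (3,83)}
  {1, 2, 3} × {82, 83} = {(1,82), (1,83), (2,82), (2,83), (3,82), (3,83)}
  {2, 3} × {81, 82, 83} = {(2,81), (2,82), (2,83), (3,81), (3,82), (3,83)}
  {1, 2, 3} × {81, 82, 83} = {(1,81), (1,82), (1,83), (2,81), (2,82), (2,83), (3,81), (3,82), (3,83)}
These 29 distinct sets form the basis B.
Close under arbitrary unions to get τ_{X×Y}; counting gives |τ_{X×Y}| = 125.


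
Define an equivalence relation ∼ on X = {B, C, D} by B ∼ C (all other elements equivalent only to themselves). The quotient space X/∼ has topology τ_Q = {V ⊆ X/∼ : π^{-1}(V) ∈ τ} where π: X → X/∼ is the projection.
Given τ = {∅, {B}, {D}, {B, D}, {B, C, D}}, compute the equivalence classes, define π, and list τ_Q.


X/∼ = {[B=C], [D]}; |τ_Q| = 3.

Equivalence classes: [B=C], [D].
Quotient map π: X → X/∼ sends B ↦ [B=C], C ↦ [B=C], D ↦ [D].
For each subset V ⊆ X/∼, compute π^{-1}(V) ⊆ X and check whether π^{-1}(V) ∈ τ. V is open in τ_Q iff π^{-1}(V) ∈ τ.
  V = {}: π^{-1}(V) = ∅ ∈ τ ✓.
  V = {[B=C]}: π^{-1}(V) = {B, C} ∉ τ ✗.
  V = {[D]}: π^{-1}(V) = {D} ∈ τ ✓.
  V = {[B=C], [D]}: π^{-1}(V) = {B, C, D} ∈ τ ✓.
Open sets in the quotient: τ_Q = {{}, {[D]}, {[B=C], [D]}} (3 elements).


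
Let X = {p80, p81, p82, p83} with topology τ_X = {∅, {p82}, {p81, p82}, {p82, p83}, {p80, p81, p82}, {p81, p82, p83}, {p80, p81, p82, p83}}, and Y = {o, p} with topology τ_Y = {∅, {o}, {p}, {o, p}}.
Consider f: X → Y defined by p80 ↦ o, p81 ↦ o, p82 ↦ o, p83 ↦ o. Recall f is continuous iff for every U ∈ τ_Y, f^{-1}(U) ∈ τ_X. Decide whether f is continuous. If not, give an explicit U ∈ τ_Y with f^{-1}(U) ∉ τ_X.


f IS continuous.

Compute f^{-1}(U) for each U ∈ τ_Y:
  U = ∅: f^{-1}(U) = ∅ ∈ τ_X ✓.
  U = {o}: f^{-1}(U) = {p80, p81, p82, p83} ∈ τ_X ✓.
  U = {p}: f^{-1}(U) = ∅ ∈ τ_X ✓.
  U = {o, p}: f^{-1}(U) = {p80, p81, p82, p83} ∈ τ_X ✓.
Every preimage lies in τ_X, so f IS continuous.


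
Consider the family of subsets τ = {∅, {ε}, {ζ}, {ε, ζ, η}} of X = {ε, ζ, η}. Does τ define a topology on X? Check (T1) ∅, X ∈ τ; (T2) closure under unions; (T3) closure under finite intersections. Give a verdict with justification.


τ is NOT a topology on X.

Axiom (T1): ∅ ∈ τ? Yes; X ∈ τ? Yes.
Axiom (T2/T3): check pairwise unions and intersections of members of τ.
Counterexample for (T2): {ε} ∪ {ζ} = {ε, ζ} ∉ τ. Therefore τ is NOT a topology.


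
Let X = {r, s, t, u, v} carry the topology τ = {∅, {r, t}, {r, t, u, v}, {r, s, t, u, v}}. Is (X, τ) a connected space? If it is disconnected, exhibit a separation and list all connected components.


(X, τ) is connected.

Find clopen sets (U ∈ τ with X ∖ U ∈ τ):
  U = ∅, X ∖ U = {r, s, t, u, v} — both open, so U is clopen.
  U = {r, s, t, u, v}, X ∖ U = ∅ — both open, so U is clopen.
Only trivial clopens (∅ and X) exist, so (X, τ) is connected.
Compute connected components by grouping points that agree on all clopens:
  component: {r, s, t, u, v}


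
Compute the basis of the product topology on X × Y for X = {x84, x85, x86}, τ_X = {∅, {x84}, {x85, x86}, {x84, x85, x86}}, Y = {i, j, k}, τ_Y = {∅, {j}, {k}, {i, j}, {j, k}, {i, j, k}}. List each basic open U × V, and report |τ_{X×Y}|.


Basis B = {∅ × ∅, {x84} × {j}, {x84} × {k}, {x84} × {i, j}, {x84} × {j, k}, {x85, x86} × {j}, {x85, x86} × {k}, {x84} × {i, j, k}, {x84, x85, x86} × {j}, {x84, x85, x86} × {k}, {x85, x86} × {i, j}, {x85, x86} × {j, k}, {x84, x85, x86} × {i, j}, {x84, x85, x86} × {j, k}, {x85, x86} × {i, j, k}, {x84, x85, x86} × {i, j, k}}; |τ_{X×Y}| = 36.

Enumerate products U × V with U ∈ τ_X, V ∈ τ_Y (deduplicated):
  ∅ × ∅ = {} (∅)
  {x84} × {j} = {(x84,j)}
  {x84} × {k} = {(x84,k)}
  {x84} × {i, j} = {(x84,i), (x84,j)}
  {x84} × {j, k} = {(x84,j), (x84,k)}
  {x85, x86} × {j} = {(x85,j), (x86,j)}
  {x85, x86} × {k} = {(x85,k), (x86,k)}
  {x84} × {i, j, k} = {(x84,i), (x84,j), (x84,k)}
  {x84, x85, x86} × {j} = {(x84,j), (x85,j), (x86,j)}
  {x84, x85, x86} × {k} = {(x84,k), (x85,k), (x86,k)}
  {x85, x86} × {i, j} = {(x85,i), (x85,j), (x86,i), (x86,j)}
  {x85, x86} × {j, k} = {(x85,j), (x85,k), (x86,j), (x86,k)}
  {x84, x85, x86} × {i, j} = {(x84,i), (x84,j), (x85,i), (x85,j), (x86,i), (x86,j)}
  {x84, x85, x86} × {j, k} = {(x84,j), (x84,k), (x85,j), (x85,k), (x86,j), (x86,k)}
  {x85, x86} × {i, j, k} = {(x85,i), (x85,j), (x85,k), (x86,i), (x86,j), (x86,k)}
  {x84, x85, x86} × {i, j, k} = {(x84,i), (x84,j), (x84,k), (x85,i), (x85,j), (x85,k), (x86,i), (x86,j), (x86,k)}
These 16 distinct sets form the basis B.
Close under arbitrary unions to get τ_{X×Y}; counting gives |τ_{X×Y}| = 36.


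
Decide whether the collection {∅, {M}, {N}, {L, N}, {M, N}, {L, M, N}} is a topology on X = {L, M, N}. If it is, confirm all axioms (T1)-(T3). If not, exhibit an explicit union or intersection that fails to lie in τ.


τ IS a topology on X.

Axiom (T1): ∅ ∈ τ? Yes; X ∈ τ? Yes.
Axiom (T2/T3): check pairwise unions and intersections of members of τ.
All pairwise intersections and unions checked — each lies in τ. Therefore τ satisfies (T1), (T2), (T3): it IS a topology on X.


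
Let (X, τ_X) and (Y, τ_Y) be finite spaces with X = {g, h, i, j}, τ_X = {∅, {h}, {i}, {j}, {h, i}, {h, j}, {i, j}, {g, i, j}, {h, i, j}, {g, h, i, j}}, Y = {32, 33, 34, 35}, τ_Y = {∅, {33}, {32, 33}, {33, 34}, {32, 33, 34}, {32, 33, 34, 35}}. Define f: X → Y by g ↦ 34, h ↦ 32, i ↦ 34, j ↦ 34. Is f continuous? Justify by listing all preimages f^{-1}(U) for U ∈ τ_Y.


f IS continuous.

Compute f^{-1}(U) for each U ∈ τ_Y:
  U = ∅: f^{-1}(U) = ∅ ∈ τ_X ✓.
  U = {33}: f^{-1}(U) = ∅ ∈ τ_X ✓.
  U = {32, 33}: f^{-1}(U) = {h} ∈ τ_X ✓.
  U = {33, 34}: f^{-1}(U) = {g, i, j} ∈ τ_X ✓.
  U = {32, 33, 34}: f^{-1}(U) = {g, h, i, j} ∈ τ_X ✓.
  U = {32, 33, 34, 35}: f^{-1}(U) = {g, h, i, j} ∈ τ_X ✓.
Every preimage lies in τ_X, so f IS continuous.


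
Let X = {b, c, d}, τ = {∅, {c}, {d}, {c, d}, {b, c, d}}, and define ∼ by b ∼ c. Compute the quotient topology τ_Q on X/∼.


X/∼ = {[b=c], [d]}; |τ_Q| = 3.

Equivalence classes: [b=c], [d].
Quotient map π: X → X/∼ sends b ↦ [b=c], c ↦ [b=c], d ↦ [d].
For each subset V ⊆ X/∼, compute π^{-1}(V) ⊆ X and check whether π^{-1}(V) ∈ τ. V is open in τ_Q iff π^{-1}(V) ∈ τ.
  V = {}: π^{-1}(V) = ∅ ∈ τ ✓.
  V = {[b=c]}: π^{-1}(V) = {b, c} ∉ τ ✗.
  V = {[d]}: π^{-1}(V) = {d} ∈ τ ✓.
  V = {[b=c], [d]}: π^{-1}(V) = {b, c, d} ∈ τ ✓.
Open sets in the quotient: τ_Q = {{}, {[d]}, {[b=c], [d]}} (3 elements).


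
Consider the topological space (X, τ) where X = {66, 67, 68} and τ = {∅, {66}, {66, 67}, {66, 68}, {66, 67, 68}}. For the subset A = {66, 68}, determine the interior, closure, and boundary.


int(A) = {66, 68}, cl(A) = {66, 67, 68}, ∂A = {67}.

Closed sets in (X, τ) are complements of opens:
  closed(X, τ) = {∅, {67}, {68}, {67, 68}, {66, 67, 68}}.
int(A) = ⋃ {U ∈ τ : U ⊆ A}. Opens contained in A: ∅, {66}, {66, 68}.
Taking the union of these: int(A) = {66, 68}.
cl(A) = ⋂ {C closed : A ⊆ C}. Closed sets containing A: {66, 67, 68}.
Intersecting these: cl(A) = {66, 67, 68}.
∂A = cl(A) ∖ int(A) = {66, 67, 68} ∖ {66, 68} = {67}.


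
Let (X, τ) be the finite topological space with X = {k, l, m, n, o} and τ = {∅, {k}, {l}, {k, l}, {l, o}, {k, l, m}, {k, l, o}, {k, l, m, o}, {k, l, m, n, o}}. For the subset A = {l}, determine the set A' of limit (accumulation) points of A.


A' = {m, n, o}

For each x ∈ X, list the open sets U ∈ τ with x ∈ U, then check whether U ∩ (A ∖ {x}) ≠ ∅ for every such U.
  x = k: open {k} ∋ x has {k} ∩ (A ∖ {k}) = ∅, so x is NOT a limit point.
  x = l: open {l} ∋ x has {l} ∩ (A ∖ {l}) = ∅, so x is NOT a limit point.
  x = m: opens ∋ x are {k, l, m}, {k, l, m, o}, {k, l, m, n, o}; each meets A ∖ {m}, so x IS a limit point.
  x = n: opens ∋ x are {k, l, m, n, o}; each meets A ∖ {n}, so x IS a limit point.
  x = o: opens ∋ x are {l, o}, {k, l, o}, {k, l, m, o}, {k, l, m, n, o}; each meets A ∖ {o}, so x IS a limit point.
Collecting: A' = {m, n, o}.


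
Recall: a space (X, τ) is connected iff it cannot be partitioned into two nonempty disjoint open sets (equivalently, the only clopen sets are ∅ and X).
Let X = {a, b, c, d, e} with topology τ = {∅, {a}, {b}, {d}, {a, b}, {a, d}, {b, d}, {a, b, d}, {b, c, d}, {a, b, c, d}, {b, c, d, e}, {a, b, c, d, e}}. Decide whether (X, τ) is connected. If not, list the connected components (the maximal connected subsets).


(X, τ) is disconnected; components = [{a}, {b, c, d, e}].

Find clopen sets (U ∈ τ with X ∖ U ∈ τ):
  U = ∅, X ∖ U = {a, b, c, d, e} — both open, so U is clopen.
  U = {a}, X ∖ U = {b, c, d, e} — both open, so U is clopen.
  U = {b, c, d, e}, X ∖ U = {a} — both open, so U is clopen.
  U = {a, b, c, d, e}, X ∖ U = ∅ — both open, so U is clopen.
Nontrivial clopen(s) exist: e.g. {b, c, d, e}. So (X, τ) is disconnected.
Compute connected components by grouping points that agree on all clopens:
  component: {a}
  component: {b, c, d, e}


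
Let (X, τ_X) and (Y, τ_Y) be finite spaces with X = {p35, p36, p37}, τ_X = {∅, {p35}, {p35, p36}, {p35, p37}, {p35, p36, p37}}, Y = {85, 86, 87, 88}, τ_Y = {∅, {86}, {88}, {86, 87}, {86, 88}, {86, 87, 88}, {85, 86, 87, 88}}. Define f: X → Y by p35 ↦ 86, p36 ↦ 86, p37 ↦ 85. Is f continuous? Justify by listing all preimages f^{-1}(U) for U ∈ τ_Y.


f IS continuous.

Compute f^{-1}(U) for each U ∈ τ_Y:
  U = ∅: f^{-1}(U) = ∅ ∈ τ_X ✓.
  U = {86}: f^{-1}(U) = {p35, p36} ∈ τ_X ✓.
  U = {88}: f^{-1}(U) = ∅ ∈ τ_X ✓.
  U = {86, 87}: f^{-1}(U) = {p35, p36} ∈ τ_X ✓.
  U = {86, 88}: f^{-1}(U) = {p35, p36} ∈ τ_X ✓.
  U = {86, 87, 88}: f^{-1}(U) = {p35, p36} ∈ τ_X ✓.
  U = {85, 86, 87, 88}: f^{-1}(U) = {p35, p36, p37} ∈ τ_X ✓.
Every preimage lies in τ_X, so f IS continuous.


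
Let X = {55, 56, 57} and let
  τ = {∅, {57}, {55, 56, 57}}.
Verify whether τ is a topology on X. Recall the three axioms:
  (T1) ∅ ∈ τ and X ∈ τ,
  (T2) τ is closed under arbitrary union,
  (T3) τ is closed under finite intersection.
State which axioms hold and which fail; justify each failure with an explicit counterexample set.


τ IS a topology on X.

Axiom (T1): ∅ ∈ τ? Yes; X ∈ τ? Yes.
Axiom (T2/T3): check pairwise unions and intersections of members of τ.
All pairwise intersections and unions checked — each lies in τ. Therefore τ satisfies (T1), (T2), (T3): it IS a topology on X.


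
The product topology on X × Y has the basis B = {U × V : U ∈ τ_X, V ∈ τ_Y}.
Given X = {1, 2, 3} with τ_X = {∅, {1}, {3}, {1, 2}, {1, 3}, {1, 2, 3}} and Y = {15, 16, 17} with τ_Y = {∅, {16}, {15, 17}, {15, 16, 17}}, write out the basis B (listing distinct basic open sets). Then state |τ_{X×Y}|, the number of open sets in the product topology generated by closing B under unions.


Basis B = {∅ × ∅, {1} × {16}, {3} × {16}, {1} × {15, 17}, {1, 2} × {16}, {1, 3} × {16}, {3} × {15, 17}, {1} × {15, 16, 17}, {1, 2, 3} × {16}, {3} × {15, 16, 17}, {1, 2} × {15, 17}, {1, 3} × {15, 17}, {1, 2} × {15, 16, 17}, {1, 3} × {15, 16, 17}, {1, 2, 3} × {15, 17}, {1, 2, 3} × {15, 16, 17}}; |τ_{X×Y}| = 36.

Enumerate products U × V with U ∈ τ_X, V ∈ τ_Y (deduplicated):
  ∅ × ∅ = {} (∅)
  {1} × {16} = {(1,16)}
  {3} × {16} = {(3,16)}
  {1} × {15, 17} = {(1,15), (1,17)}
  {1, 2} × {16} = {(1,16), (2,16)}
  {1, 3} × {16} = {(1,16), (3,16)}
  {3} × {15, 17} = {(3,15), (3,17)}
  {1} × {15, 16, 17} = {(1,15), (1,16), (1,17)}
  {1, 2, 3} × {16} = {(1,16), (2,16), (3,16)}
  {3} × {15, 16, 17} = {(3,15), (3,16), (3,17)}
  {1, 2} × {15, 17} = {(1,15), (1,17), (2,15), (2,17)}
  {1, 3} × {15, 17} = {(1,15), (1,17), (3,15), (3,17)}
  {1, 2} × {15, 16, 17} = {(1,15), (1,16), (1,17), (2,15), (2,16), (2,17)}
  {1, 3} × {15, 16, 17} = {(1,15), (1,16), (1,17), (3,15), (3,16), (3,17)}
  {1, 2, 3} × {15, 17} = {(1,15), (1,17), (2,15), (2,17), (3,15), (3,17)}
  {1, 2, 3} × {15, 16, 17} = {(1,15), (1,16), (1,17), (2,15), (2,16), (2,17), (3,15), (3,16), (3,17)}
These 16 distinct sets form the basis B.
Close under arbitrary unions to get τ_{X×Y}; counting gives |τ_{X×Y}| = 36.


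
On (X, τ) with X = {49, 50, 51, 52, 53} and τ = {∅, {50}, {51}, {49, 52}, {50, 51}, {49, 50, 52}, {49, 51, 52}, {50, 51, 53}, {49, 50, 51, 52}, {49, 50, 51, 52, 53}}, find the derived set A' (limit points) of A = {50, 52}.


A' = {49, 53}

For each x ∈ X, list the open sets U ∈ τ with x ∈ U, then check whether U ∩ (A ∖ {x}) ≠ ∅ for every such U.
  x = 49: opens ∋ x are {49, 52}, {49, 50, 52}, {49, 51, 52}, {49, 50, 51, 52}, {49, 50, 51, 52, 53}; each meets A ∖ {49}, so x IS a limit point.
  x = 50: open {50} ∋ x has {50} ∩ (A ∖ {50}) = ∅, so x is NOT a limit point.
  x = 51: open {51} ∋ x has {51} ∩ (A ∖ {51}) = ∅, so x is NOT a limit point.
  x = 52: open {49, 52} ∋ x has {49, 52} ∩ (A ∖ {52}) = ∅, so x is NOT a limit point.
  x = 53: opens ∋ x are {50, 51, 53}, {49, 50, 51, 52, 53}; each meets A ∖ {53}, so x IS a limit point.
Collecting: A' = {49, 53}.


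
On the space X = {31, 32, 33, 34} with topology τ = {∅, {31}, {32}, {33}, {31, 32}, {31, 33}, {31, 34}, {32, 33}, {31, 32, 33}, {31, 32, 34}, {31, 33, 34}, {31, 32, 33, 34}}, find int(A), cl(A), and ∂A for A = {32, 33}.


int(A) = {32, 33}, cl(A) = {32, 33}, ∂A = ∅.

Closed sets in (X, τ) are complements of opens:
  closed(X, τ) = {∅, {32}, {33}, {34}, {31, 34}, {32, 33}, {32, 34}, {33, 34}, {31, 32, 34}, {31, 33, 34}, {32, 33, 34}, {31, 32, 33, 34}}.
int(A) = ⋃ {U ∈ τ : U ⊆ A}. Opens contained in A: ∅, {32}, {33}, {32, 33}.
Taking the union of these: int(A) = {32, 33}.
cl(A) = ⋂ {C closed : A ⊆ C}. Closed sets containing A: {32, 33}, {32, 33, 34}, {31, 32, 33, 34}.
Intersecting these: cl(A) = {32, 33}.
∂A = cl(A) ∖ int(A) = {32, 33} ∖ {32, 33} = ∅.


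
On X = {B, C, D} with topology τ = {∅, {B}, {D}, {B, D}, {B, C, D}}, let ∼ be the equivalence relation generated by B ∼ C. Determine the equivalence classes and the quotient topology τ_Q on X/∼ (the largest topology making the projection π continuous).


X/∼ = {[B=C], [D]}; |τ_Q| = 3.

Equivalence classes: [B=C], [D].
Quotient map π: X → X/∼ sends B ↦ [B=C], C ↦ [B=C], D ↦ [D].
For each subset V ⊆ X/∼, compute π^{-1}(V) ⊆ X and check whether π^{-1}(V) ∈ τ. V is open in τ_Q iff π^{-1}(V) ∈ τ.
  V = {}: π^{-1}(V) = ∅ ∈ τ ✓.
  V = {[B=C]}: π^{-1}(V) = {B, C} ∉ τ ✗.
  V = {[D]}: π^{-1}(V) = {D} ∈ τ ✓.
  V = {[B=C], [D]}: π^{-1}(V) = {B, C, D} ∈ τ ✓.
Open sets in the quotient: τ_Q = {{}, {[D]}, {[B=C], [D]}} (3 elements).


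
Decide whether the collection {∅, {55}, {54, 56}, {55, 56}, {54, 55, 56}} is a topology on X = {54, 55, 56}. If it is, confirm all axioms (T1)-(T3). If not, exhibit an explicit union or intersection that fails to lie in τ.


τ is NOT a topology on X.

Axiom (T1): ∅ ∈ τ? Yes; X ∈ τ? Yes.
Axiom (T2/T3): check pairwise unions and intersections of members of τ.
Counterexample for (T3): {54, 56} ∩ {55, 56} = {56} ∉ τ. Therefore τ is NOT a topology.


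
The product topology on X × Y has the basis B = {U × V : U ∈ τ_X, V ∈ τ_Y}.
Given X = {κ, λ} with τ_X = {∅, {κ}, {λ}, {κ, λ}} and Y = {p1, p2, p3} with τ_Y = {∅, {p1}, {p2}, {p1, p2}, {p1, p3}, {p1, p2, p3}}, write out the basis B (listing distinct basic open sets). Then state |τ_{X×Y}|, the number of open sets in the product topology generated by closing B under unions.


Basis B = {∅ × ∅, {κ} × {p1}, {κ} × {p2}, {λ} × {p1}, {λ} × {p2}, {κ} × {p1, p2}, {κ} × {p1, p3}, {κ, λ} × {p1}, {κ, λ} × {p2}, {λ} × {p1, p2}, {λ} × {p1, p3}, {κ} × {p1, p2, p3}, {λ} × {p1, p2, p3}, {κ, λ} × {p1, p2}, {κ, λ} × {p1, p3}, {κ, λ} × {p1, p2, p3}}; |τ_{X×Y}| = 36.

Enumerate products U × V with U ∈ τ_X, V ∈ τ_Y (deduplicated):
  ∅ × ∅ = {} (∅)
  {κ} × {p1} = {(κ,p1)}
  {κ} × {p2} = {(κ,p2)}
  {λ} × {p1} = {(λ,p1)}
  {λ} × {p2} = {(λ,p2)}
  {κ} × {p1, p2} = {(κ,p1), (κ,p2)}
  {κ} × {p1, p3} = {(κ,p1), (κ,p3)}
  {κ, λ} × {p1} = {(κ,p1), (λ,p1)}
  {κ, λ} × {p2} = {(κ,p2), (λ,p2)}
  {λ} × {p1, p2} = {(λ,p1), (λ,p2)}
  {λ} × {p1, p3} = {(λ,p1), (λ,p3)}
  {κ} × {p1, p2, p3} = {(κ,p1), (κ,p2), (κ,p3)}
  {λ} × {p1, p2, p3} = {(λ,p1), (λ,p2), (λ,p3)}
  {κ, λ} × {p1, p2} = {(κ,p1), (κ,p2), (λ,p1), (λ,p2)}
  {κ, λ} × {p1, p3} = {(κ,p1), (κ,p3), (λ,p1), (λ,p3)}
  {κ, λ} × {p1, p2, p3} = {(κ,p1), (κ,p2), (κ,p3), (λ,p1), (λ,p2), (λ,p3)}
These 16 distinct sets form the basis B.
Close under arbitrary unions to get τ_{X×Y}; counting gives |τ_{X×Y}| = 36.


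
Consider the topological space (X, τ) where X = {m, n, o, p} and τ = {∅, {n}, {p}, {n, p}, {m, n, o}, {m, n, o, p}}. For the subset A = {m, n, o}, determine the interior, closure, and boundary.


int(A) = {m, n, o}, cl(A) = {m, n, o}, ∂A = ∅.

Closed sets in (X, τ) are complements of opens:
  closed(X, τ) = {∅, {p}, {m, o}, {m, n, o}, {m, o, p}, {m, n, o, p}}.
int(A) = ⋃ {U ∈ τ : U ⊆ A}. Opens contained in A: ∅, {n}, {m, n, o}.
Taking the union of these: int(A) = {m, n, o}.
cl(A) = ⋂ {C closed : A ⊆ C}. Closed sets containing A: {m, n, o}, {m, n, o, p}.
Intersecting these: cl(A) = {m, n, o}.
∂A = cl(A) ∖ int(A) = {m, n, o} ∖ {m, n, o} = ∅.


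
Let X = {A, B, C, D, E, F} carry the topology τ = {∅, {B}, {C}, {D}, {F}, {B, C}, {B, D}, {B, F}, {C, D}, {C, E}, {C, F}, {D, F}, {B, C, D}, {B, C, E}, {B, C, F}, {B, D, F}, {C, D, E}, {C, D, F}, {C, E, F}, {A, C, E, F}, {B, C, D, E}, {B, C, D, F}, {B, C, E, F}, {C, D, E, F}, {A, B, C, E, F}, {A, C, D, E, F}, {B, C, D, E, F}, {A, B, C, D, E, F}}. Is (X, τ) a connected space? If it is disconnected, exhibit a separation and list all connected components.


(X, τ) is disconnected; components = [{B}, {D}, {A, C, E, F}].

Find clopen sets (U ∈ τ with X ∖ U ∈ τ):
  U = ∅, X ∖ U = {A, B, C, D, E, F} — both open, so U is clopen.
  U = {B}, X ∖ U = {A, C, D, E, F} — both open, so U is clopen.
  U = {D}, X ∖ U = {A, B, C, E, F} — both open, so U is clopen.
  U = {B, D}, X ∖ U = {A, C, E, F} — both open, so U is clopen.
  U = {A, C, E, F}, X ∖ U = {B, D} — both open, so U is clopen.
  U = {A, B, C, E, F}, X ∖ U = {D} — both open, so U is clopen.
  U = {A, C, D, E, F}, X ∖ U = {B} — both open, so U is clopen.
  U = {A, B, C, D, E, F}, X ∖ U = ∅ — both open, so U is clopen.
Nontrivial clopen(s) exist: e.g. {D}. So (X, τ) is disconnected.
Compute connected components by grouping points that agree on all clopens:
  component: {B}
  component: {D}
  component: {A, C, E, F}


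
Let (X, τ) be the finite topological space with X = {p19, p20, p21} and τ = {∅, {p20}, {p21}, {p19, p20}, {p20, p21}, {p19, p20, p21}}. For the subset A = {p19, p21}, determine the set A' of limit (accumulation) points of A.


A' = ∅

For each x ∈ X, list the open sets U ∈ τ with x ∈ U, then check whether U ∩ (A ∖ {x}) ≠ ∅ for every such U.
  x = p19: open {p19, p20} ∋ x has {p19, p20} ∩ (A ∖ {p19}) = ∅, so x is NOT a limit point.
  x = p20: open {p20} ∋ x has {p20} ∩ (A ∖ {p20}) = ∅, so x is NOT a limit point.
  x = p21: open {p21} ∋ x has {p21} ∩ (A ∖ {p21}) = ∅, so x is NOT a limit point.
Collecting: A' = ∅.


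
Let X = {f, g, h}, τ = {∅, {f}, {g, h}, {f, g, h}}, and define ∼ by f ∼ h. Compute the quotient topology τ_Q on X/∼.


X/∼ = {[f=h], [g]}; |τ_Q| = 2.

Equivalence classes: [f=h], [g].
Quotient map π: X → X/∼ sends f ↦ [f=h], g ↦ [g], h ↦ [f=h].
For each subset V ⊆ X/∼, compute π^{-1}(V) ⊆ X and check whether π^{-1}(V) ∈ τ. V is open in τ_Q iff π^{-1}(V) ∈ τ.
  V = {}: π^{-1}(V) = ∅ ∈ τ ✓.
  V = {[f=h]}: π^{-1}(V) = {f, h} ∉ τ ✗.
  V = {[g]}: π^{-1}(V) = {g} ∉ τ ✗.
  V = {[f=h], [g]}: π^{-1}(V) = {f, g, h} ∈ τ ✓.
Open sets in the quotient: τ_Q = {{}, {[f=h], [g]}} (2 elements).


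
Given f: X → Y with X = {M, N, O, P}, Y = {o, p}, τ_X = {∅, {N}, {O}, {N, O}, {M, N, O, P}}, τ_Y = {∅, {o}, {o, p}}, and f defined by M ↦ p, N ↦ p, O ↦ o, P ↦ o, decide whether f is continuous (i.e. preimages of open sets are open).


f is NOT continuous.

Compute f^{-1}(U) for each U ∈ τ_Y:
  U = ∅: f^{-1}(U) = ∅ ∈ τ_X ✓.
  U = {o}: f^{-1}(U) = {O, P} ∉ τ_X ✗.
  U = {o, p}: f^{-1}(U) = {M, N, O, P} ∈ τ_X ✓.
Found U = {o} with f^{-1}(U) = {O, P} not in τ_X. Therefore f is NOT continuous.


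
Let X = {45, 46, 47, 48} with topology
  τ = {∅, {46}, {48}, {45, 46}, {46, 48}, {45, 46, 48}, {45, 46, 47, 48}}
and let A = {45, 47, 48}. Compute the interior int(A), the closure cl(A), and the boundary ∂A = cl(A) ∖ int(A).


int(A) = {48}, cl(A) = {45, 47, 48}, ∂A = {45, 47}.

Closed sets in (X, τ) are complements of opens:
  closed(X, τ) = {∅, {47}, {45, 47}, {47, 48}, {45, 46, 47}, {45, 47, 48}, {45, 46, 47, 48}}.
int(A) = ⋃ {U ∈ τ : U ⊆ A}. Opens contained in A: ∅, {48}.
Taking the union of these: int(A) = {48}.
cl(A) = ⋂ {C closed : A ⊆ C}. Closed sets containing A: {45, 47, 48}, {45, 46, 47, 48}.
Intersecting these: cl(A) = {45, 47, 48}.
∂A = cl(A) ∖ int(A) = {45, 47, 48} ∖ {48} = {45, 47}.


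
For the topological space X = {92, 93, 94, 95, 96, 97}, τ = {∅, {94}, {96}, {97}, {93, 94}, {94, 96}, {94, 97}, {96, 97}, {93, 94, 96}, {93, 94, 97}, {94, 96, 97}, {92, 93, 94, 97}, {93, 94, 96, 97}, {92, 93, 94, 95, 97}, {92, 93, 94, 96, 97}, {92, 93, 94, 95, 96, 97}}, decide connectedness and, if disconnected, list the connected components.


(X, τ) is disconnected; components = [{96}, {92, 93, 94, 95, 97}].

Find clopen sets (U ∈ τ with X ∖ U ∈ τ):
  U = ∅, X ∖ U = {92, 93, 94, 95, 96, 97} — both open, so U is clopen.
  U = {96}, X ∖ U = {92, 93, 94, 95, 97} — both open, so U is clopen.
  U = {92, 93, 94, 95, 97}, X ∖ U = {96} — both open, so U is clopen.
  U = {92, 93, 94, 95, 96, 97}, X ∖ U = ∅ — both open, so U is clopen.
Nontrivial clopen(s) exist: e.g. {92, 93, 94, 95, 97}. So (X, τ) is disconnected.
Compute connected components by grouping points that agree on all clopens:
  component: {96}
  component: {92, 93, 94, 95, 97}


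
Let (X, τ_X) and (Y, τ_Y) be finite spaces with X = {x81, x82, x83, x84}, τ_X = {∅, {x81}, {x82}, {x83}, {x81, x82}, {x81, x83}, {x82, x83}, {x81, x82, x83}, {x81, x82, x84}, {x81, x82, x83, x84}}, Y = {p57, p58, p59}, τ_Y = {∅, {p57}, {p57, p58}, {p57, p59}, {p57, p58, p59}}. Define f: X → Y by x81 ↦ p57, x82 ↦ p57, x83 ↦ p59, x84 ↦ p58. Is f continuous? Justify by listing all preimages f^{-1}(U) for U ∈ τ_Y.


f IS continuous.

Compute f^{-1}(U) for each U ∈ τ_Y:
  U = ∅: f^{-1}(U) = ∅ ∈ τ_X ✓.
  U = {p57}: f^{-1}(U) = {x81, x82} ∈ τ_X ✓.
  U = {p57, p58}: f^{-1}(U) = {x81, x82, x84} ∈ τ_X ✓.
  U = {p57, p59}: f^{-1}(U) = {x81, x82, x83} ∈ τ_X ✓.
  U = {p57, p58, p59}: f^{-1}(U) = {x81, x82, x83, x84} ∈ τ_X ✓.
Every preimage lies in τ_X, so f IS continuous.


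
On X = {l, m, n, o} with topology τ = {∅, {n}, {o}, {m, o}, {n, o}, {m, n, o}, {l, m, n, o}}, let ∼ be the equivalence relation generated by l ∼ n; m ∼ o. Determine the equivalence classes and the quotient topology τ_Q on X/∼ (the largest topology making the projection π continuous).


X/∼ = {[l=n], [m=o]}; |τ_Q| = 3.

Equivalence classes: [l=n], [m=o].
Quotient map π: X → X/∼ sends l ↦ [l=n], m ↦ [m=o], n ↦ [l=n], o ↦ [m=o].
For each subset V ⊆ X/∼, compute π^{-1}(V) ⊆ X and check whether π^{-1}(V) ∈ τ. V is open in τ_Q iff π^{-1}(V) ∈ τ.
  V = {}: π^{-1}(V) = ∅ ∈ τ ✓.
  V = {[l=n]}: π^{-1}(V) = {l, n} ∉ τ ✗.
  V = {[m=o]}: π^{-1}(V) = {m, o} ∈ τ ✓.
  V = {[l=n], [m=o]}: π^{-1}(V) = {l, m, n, o} ∈ τ ✓.
Open sets in the quotient: τ_Q = {{}, {[m=o]}, {[l=n], [m=o]}} (3 elements).


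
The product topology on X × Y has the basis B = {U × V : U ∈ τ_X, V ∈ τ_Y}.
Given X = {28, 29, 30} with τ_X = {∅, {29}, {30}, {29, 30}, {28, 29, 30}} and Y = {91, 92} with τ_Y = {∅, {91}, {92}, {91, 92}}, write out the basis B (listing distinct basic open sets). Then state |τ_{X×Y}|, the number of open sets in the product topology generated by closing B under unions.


Basis B = {∅ × ∅, {29} × {91}, {29} × {92}, {30} × {91}, {30} × {92}, {29} × {91, 92}, {29, 30} × {91}, {29, 30} × {92}, {30} × {91, 92}, {28, 29, 30} × {91}, {28, 29, 30} × {92}, {29, 30} × {91, 92}, {28, 29, 30} × {91, 92}}; |τ_{X×Y}| = 25.

Enumerate products U × V with U ∈ τ_X, V ∈ τ_Y (deduplicated):
  ∅ × ∅ = {} (∅)
  {29} × {91} = {(29,91)}
  {29} × {92} = {(29,92)}
  {30} × {91} = {(30,91)}
  {30} × {92} = {(30,92)}
  {29} × {91, 92} = {(29,91), (29,92)}
  {29, 30} × {91} = {(29,91), (30,91)}
  {29, 30} × {92} = {(29,92), (30,92)}
  {30} × {91, 92} = {(30,91), (30,92)}
  {28, 29, 30} × {91} = {(28,91), (29,91), (30,91)}
  {28, 29, 30} × {92} = {(28,92), (29,92), (30,92)}
  {29, 30} × {91, 92} = {(29,91), (29,92), (30,91), (30,92)}
  {28, 29, 30} × {91, 92} = {(28,91), (28,92), (29,91), (29,92), (30,91), (30,92)}
These 13 distinct sets form the basis B.
Close under arbitrary unions to get τ_{X×Y}; counting gives |τ_{X×Y}| = 25.


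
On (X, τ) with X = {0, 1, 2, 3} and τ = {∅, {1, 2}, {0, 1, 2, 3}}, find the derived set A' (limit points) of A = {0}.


A' = {3}

For each x ∈ X, list the open sets U ∈ τ with x ∈ U, then check whether U ∩ (A ∖ {x}) ≠ ∅ for every such U.
  x = 0: open {0, 1, 2, 3} ∋ x has {0, 1, 2, 3} ∩ (A ∖ {0}) = ∅, so x is NOT a limit point.
  x = 1: open {1, 2} ∋ x has {1, 2} ∩ (A ∖ {1}) = ∅, so x is NOT a limit point.
  x = 2: open {1, 2} ∋ x has {1, 2} ∩ (A ∖ {2}) = ∅, so x is NOT a limit point.
  x = 3: opens ∋ x are {0, 1, 2, 3}; each meets A ∖ {3}, so x IS a limit point.
Collecting: A' = {3}.


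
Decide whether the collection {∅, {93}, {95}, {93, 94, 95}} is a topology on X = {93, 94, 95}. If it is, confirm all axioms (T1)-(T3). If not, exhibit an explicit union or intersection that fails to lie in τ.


τ is NOT a topology on X.

Axiom (T1): ∅ ∈ τ? Yes; X ∈ τ? Yes.
Axiom (T2/T3): check pairwise unions and intersections of members of τ.
Counterexample for (T2): {93} ∪ {95} = {93, 95} ∉ τ. Therefore τ is NOT a topology.


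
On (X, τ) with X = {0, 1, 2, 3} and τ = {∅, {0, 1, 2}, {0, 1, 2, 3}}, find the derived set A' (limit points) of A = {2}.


A' = {0, 1, 3}

For each x ∈ X, list the open sets U ∈ τ with x ∈ U, then check whether U ∩ (A ∖ {x}) ≠ ∅ for every such U.
  x = 0: opens ∋ x are {0, 1, 2}, {0, 1, 2, 3}; each meets A ∖ {0}, so x IS a limit point.
  x = 1: opens ∋ x are {0, 1, 2}, {0, 1, 2, 3}; each meets A ∖ {1}, so x IS a limit point.
  x = 2: open {0, 1, 2} ∋ x has {0, 1, 2} ∩ (A ∖ {2}) = ∅, so x is NOT a limit point.
  x = 3: opens ∋ x are {0, 1, 2, 3}; each meets A ∖ {3}, so x IS a limit point.
Collecting: A' = {0, 1, 3}.


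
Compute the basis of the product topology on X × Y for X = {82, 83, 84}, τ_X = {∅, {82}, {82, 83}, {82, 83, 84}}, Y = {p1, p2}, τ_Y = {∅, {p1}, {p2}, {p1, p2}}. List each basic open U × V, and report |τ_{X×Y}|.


Basis B = {∅ × ∅, {82} × {p1}, {82} × {p2}, {82} × {p1, p2}, {82, 83} × {p1}, {82, 83} × {p2}, {82, 83, 84} × {p1}, {82, 83, 84} × {p2}, {82, 83} × {p1, p2}, {82, 83, 84} × {p1, p2}}; |τ_{X×Y}| = 16.

Enumerate products U × V with U ∈ τ_X, V ∈ τ_Y (deduplicated):
  ∅ × ∅ = {} (∅)
  {82} × {p1} = {(82,p1)}
  {82} × {p2} = {(82,p2)}
  {82} × {p1, p2} = {(82,p1), (82,p2)}
  {82, 83} × {p1} = {(82,p1), (83,p1)}
  {82, 83} × {p2} = {(82,p2), (83,p2)}
  {82, 83, 84} × {p1} = {(82,p1), (83,p1), (84,p1)}
  {82, 83, 84} × {p2} = {(82,p2), (83,p2), (84,p2)}
  {82, 83} × {p1, p2} = {(82,p1), (82,p2), (83,p1), (83,p2)}
  {82, 83, 84} × {p1, p2} = {(82,p1), (82,p2), (83,p1), (83,p2), (84,p1), (84,p2)}
These 10 distinct sets form the basis B.
Close under arbitrary unions to get τ_{X×Y}; counting gives |τ_{X×Y}| = 16.


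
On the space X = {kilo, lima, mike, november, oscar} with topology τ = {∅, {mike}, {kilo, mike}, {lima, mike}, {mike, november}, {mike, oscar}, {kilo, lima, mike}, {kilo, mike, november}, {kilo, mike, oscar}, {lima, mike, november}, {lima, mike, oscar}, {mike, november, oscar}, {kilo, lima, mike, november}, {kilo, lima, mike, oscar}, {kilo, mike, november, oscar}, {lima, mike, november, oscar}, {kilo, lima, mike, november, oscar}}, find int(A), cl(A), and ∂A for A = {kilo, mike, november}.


int(A) = {kilo, mike, november}, cl(A) = {kilo, lima, mike, november, oscar}, ∂A = {lima, oscar}.

Closed sets in (X, τ) are complements of opens:
  closed(X, τ) = {∅, {kilo}, {lima}, {november}, {oscar}, {kilo, lima}, {kilo, november}, {kilo, oscar}, {lima, november}, {lima, oscar}, {november, oscar}, {kilo, lima, november}, {kilo, lima, oscar}, {kilo, november, oscar}, {lima, november, oscar}, {kilo, lima, november, oscar}, {kilo, lima, mike, november, oscar}}.
int(A) = ⋃ {U ∈ τ : U ⊆ A}. Opens contained in A: ∅, {mike}, {kilo, mike}, {mike, november}, {kilo, mike, november}.
Taking the union of these: int(A) = {kilo, mike, november}.
cl(A) = ⋂ {C closed : A ⊆ C}. Closed sets containing A: {kilo, lima, mike, november, oscar}.
Intersecting these: cl(A) = {kilo, lima, mike, november, oscar}.
∂A = cl(A) ∖ int(A) = {kilo, lima, mike, november, oscar} ∖ {kilo, mike, november} = {lima, oscar}.
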